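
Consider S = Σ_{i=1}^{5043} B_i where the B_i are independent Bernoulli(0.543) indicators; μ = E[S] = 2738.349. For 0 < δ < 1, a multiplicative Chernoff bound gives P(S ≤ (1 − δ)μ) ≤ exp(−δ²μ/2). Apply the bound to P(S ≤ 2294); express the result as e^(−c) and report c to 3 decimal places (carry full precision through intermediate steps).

36.052

Write 2294 = (1 − δ)μ, so δ = 1 − 2294/2738.349 = 0.1622689…
Then the exponent is δ²μ/2 = (μ − 2294)²/(2μ) = 36.052021.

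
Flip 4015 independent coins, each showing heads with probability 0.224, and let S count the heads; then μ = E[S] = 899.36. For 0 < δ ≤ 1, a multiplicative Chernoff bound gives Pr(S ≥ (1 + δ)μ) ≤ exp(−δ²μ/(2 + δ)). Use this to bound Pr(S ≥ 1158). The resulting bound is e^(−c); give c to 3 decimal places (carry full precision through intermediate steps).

32.515

Write 1158 = (1 + δ)μ, so δ = 1158/899.36 − 1 = 0.2875823…
Then the exponent is δ²μ/(2 + δ) = (1158 − μ)² / (μ·(2 + δ)) = 32.514800.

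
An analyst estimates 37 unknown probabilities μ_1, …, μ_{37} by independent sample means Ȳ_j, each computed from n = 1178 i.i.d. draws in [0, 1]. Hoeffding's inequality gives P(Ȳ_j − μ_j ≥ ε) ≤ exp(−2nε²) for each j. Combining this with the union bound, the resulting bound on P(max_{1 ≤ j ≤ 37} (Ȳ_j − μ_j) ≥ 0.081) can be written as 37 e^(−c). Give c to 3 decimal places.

15.458

Union bound over the 37 events: P(max_{1 ≤ j ≤ 37} (Ȳ_j − μ_j) ≥ 0.081) ≤ 37·exp(−2nε²) = 37 exp(−2·1178·0.081²).
So c = 2·1178·0.081² = 15.4577.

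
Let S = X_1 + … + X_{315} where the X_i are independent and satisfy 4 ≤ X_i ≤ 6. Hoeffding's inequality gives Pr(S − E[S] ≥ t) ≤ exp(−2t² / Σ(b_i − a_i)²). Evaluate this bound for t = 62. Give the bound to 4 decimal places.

Σ(b_i − a_i)² = 315·(2)² = 1260.
Exponent = 2·62²/1260 = 6.1016.
Bound = exp(−6.1016) = 0.00224.

0.0022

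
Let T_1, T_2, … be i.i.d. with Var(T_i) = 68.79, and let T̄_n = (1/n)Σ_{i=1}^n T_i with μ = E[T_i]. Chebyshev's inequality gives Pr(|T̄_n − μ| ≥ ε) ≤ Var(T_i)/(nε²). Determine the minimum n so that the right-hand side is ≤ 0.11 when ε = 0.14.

31907

Require 68.79/(n·0.14²) ≤ 0.11, i.e. n ≥ 68.79/(0.11·0.14²) = 31906.308.
The smallest integer n is 31907.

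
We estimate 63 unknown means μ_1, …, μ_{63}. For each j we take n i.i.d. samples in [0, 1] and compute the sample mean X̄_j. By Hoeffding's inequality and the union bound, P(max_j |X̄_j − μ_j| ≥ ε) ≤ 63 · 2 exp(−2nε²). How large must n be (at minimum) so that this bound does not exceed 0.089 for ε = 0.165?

134

Need 2·63·exp(−2nε²) ≤ 0.089, i.e. exp(−2nε²) ≤ 0.089/126.
So 2nε² ≥ ln(126/0.089) = 7.255401.
Hence n ≥ 7.255401/(2·0.165²) = 133.249.
The smallest integer n is 134.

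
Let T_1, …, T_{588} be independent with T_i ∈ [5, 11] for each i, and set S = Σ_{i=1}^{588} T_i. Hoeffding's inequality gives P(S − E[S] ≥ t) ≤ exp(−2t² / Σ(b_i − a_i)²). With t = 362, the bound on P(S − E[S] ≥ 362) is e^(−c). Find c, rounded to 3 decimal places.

Σ(b_i − a_i)² = 588·(6)² = 21168.
c = 2t²/21168 = 2·362²/21168 = 12.3813.

12.381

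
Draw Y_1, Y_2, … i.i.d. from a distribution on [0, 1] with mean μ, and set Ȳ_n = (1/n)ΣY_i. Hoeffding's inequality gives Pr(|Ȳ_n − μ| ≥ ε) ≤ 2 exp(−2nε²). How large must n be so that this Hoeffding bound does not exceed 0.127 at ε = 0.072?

266

Require 2·exp(−2nε²) ≤ 0.127, i.e. 2nε² ≥ ln(2/0.127) = 2.756715.
So n ≥ 2.756715 / (2·0.072²) = 265.887.
The smallest integer n is 266.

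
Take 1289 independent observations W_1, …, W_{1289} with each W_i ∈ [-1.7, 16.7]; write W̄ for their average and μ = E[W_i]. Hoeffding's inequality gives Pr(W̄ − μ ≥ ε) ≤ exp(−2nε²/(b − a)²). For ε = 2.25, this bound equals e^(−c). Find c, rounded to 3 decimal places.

38.549

c = 2nε²/(b − a)² = 2·1289·2.25² / 18.4² = 38.5489.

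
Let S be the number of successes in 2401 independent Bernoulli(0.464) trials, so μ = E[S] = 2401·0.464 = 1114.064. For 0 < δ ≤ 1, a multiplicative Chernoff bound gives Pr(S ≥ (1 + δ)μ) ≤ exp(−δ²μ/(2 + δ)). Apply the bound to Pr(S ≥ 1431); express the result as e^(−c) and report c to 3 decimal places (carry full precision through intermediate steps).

39.468

Write 1431 = (1 + δ)μ, so δ = 1431/1114.064 − 1 = 0.2844863…
Then the exponent is δ²μ/(2 + δ) = (1431 − μ)² / (μ·(2 + δ)) = 39.467938.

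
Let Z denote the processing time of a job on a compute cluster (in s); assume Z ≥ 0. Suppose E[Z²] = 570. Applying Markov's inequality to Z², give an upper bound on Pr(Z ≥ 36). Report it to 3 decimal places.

Since Z ≥ 0, the event {Z ≥ 36} is the same as {Z² ≥ 1296}.
Markov's inequality applied to Z² gives Pr(Z² ≥ 1296) ≤ E[Z²]/1296 = 570/1296 = 0.4398.

0.440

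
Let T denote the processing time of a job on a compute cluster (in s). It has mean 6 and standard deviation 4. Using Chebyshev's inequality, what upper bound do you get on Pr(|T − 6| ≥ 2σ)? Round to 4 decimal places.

Chebyshev: Pr(|T − μ| ≥ t) ≤ Var(T)/t².
Var(T) = σ² = 4² = 16.
t = 2·4 = 8.
Bound = 16 / 64 = 0.2500.

0.2500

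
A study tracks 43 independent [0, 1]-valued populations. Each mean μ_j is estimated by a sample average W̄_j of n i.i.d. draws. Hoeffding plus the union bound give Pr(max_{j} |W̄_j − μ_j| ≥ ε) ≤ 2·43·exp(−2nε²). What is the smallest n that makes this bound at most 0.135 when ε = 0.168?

115

Need 2·43·exp(−2nε²) ≤ 0.135, i.e. exp(−2nε²) ≤ 0.135/86.
So 2nε² ≥ ln(86/0.135) = 6.456828.
Hence n ≥ 6.456828/(2·0.168²) = 114.385.
The smallest integer n is 115.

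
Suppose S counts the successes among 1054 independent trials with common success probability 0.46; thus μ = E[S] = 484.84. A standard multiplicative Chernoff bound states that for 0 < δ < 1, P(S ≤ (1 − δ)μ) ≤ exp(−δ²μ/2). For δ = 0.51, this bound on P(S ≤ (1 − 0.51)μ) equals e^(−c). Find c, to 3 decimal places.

c = δ²μ/2 = 0.51²·484.84/2 = 63.0534.

63.053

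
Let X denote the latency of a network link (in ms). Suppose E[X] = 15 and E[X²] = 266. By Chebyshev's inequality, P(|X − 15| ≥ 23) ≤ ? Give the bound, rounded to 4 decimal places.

Var(X) = E[X²] − (E[X])² = 266 − 225 = 41.
Chebyshev's inequality: P(|X − μ| ≥ t) ≤ Var(X)/t² = 41/529 = 0.0775.

0.0775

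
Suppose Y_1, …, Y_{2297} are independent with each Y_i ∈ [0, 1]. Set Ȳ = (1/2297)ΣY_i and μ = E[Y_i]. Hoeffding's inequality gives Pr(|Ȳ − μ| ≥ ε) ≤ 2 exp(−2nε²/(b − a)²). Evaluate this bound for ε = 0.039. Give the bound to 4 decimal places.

0.0018

Exponent: 2nε²/(b − a)² = 2·2297·0.039² / 1² = 6.98747.
Bound = 2·exp(−6.98747) = 0.00185.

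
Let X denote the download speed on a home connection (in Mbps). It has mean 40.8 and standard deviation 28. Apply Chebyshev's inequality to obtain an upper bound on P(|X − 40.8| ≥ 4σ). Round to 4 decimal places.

Chebyshev: P(|X − μ| ≥ t) ≤ Var(X)/t².
Var(X) = σ² = 28² = 784.
t = 4·28 = 112.
Bound = 784 / 12544 = 0.0625.

0.0625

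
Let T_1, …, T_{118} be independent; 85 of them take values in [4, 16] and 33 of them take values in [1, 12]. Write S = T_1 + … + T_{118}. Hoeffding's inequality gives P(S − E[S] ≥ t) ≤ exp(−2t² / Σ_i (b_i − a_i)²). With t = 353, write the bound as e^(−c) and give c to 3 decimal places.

Σ(b_i − a_i)² = 85·12² + 33·11² = 16233.
c = 2t² / 16233 = 2·353² / 16233 = 15.3526.

15.353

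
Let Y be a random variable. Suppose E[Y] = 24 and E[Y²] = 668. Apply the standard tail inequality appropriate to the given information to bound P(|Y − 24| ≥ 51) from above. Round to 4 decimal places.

The first two moments determine the variance, so Chebyshev's inequality is the sharpest standard bound available.
Var(Y) = E[Y²] − (E[Y])² = 668 − 576 = 92.
Chebyshev's inequality: P(|Y − μ| ≥ t) ≤ Var(Y)/t² = 92/2601 = 0.0354.

0.0354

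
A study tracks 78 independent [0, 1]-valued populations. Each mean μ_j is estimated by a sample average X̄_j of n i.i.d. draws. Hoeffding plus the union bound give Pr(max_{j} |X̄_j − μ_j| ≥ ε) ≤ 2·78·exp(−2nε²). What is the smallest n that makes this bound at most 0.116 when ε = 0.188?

Need 2·78·exp(−2nε²) ≤ 0.116, i.e. exp(−2nε²) ≤ 0.116/156.
So 2nε² ≥ ln(156/0.116) = 7.204021.
Hence n ≥ 7.204021/(2·0.188²) = 101.913.
The smallest integer n is 102.

102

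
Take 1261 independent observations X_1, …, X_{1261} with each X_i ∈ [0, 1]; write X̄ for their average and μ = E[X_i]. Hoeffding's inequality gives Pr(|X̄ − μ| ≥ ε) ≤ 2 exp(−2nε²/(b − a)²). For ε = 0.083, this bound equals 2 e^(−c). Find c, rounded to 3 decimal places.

17.374

c = 2nε²/(b − a)² = 2·1261·0.083² / 1² = 17.3741.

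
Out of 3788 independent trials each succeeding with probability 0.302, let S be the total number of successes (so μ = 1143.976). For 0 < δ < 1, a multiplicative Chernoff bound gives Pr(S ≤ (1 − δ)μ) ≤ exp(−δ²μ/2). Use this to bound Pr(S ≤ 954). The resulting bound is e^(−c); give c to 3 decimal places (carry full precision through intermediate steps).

15.774

Write 954 = (1 − δ)μ, so δ = 1 − 954/1143.976 = 0.1660664…
Then the exponent is δ²μ/2 = (μ − 954)²/(2μ) = 15.774317.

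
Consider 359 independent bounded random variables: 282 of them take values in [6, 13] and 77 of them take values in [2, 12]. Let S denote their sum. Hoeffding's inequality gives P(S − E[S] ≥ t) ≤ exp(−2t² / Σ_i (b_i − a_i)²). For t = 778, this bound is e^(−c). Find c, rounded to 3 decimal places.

Σ(b_i − a_i)² = 282·7² + 77·10² = 21518.
c = 2t² / 21518 = 2·778² / 21518 = 56.2584.

56.258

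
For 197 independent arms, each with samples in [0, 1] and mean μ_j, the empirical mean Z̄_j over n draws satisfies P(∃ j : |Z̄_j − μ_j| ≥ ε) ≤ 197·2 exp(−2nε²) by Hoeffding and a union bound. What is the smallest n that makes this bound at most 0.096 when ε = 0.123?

Need 2·197·exp(−2nε²) ≤ 0.096, i.e. exp(−2nε²) ≤ 0.096/394.
So 2nε² ≥ ln(394/0.096) = 8.319758.
Hence n ≥ 8.319758/(2·0.123²) = 274.961.
The smallest integer n is 275.

275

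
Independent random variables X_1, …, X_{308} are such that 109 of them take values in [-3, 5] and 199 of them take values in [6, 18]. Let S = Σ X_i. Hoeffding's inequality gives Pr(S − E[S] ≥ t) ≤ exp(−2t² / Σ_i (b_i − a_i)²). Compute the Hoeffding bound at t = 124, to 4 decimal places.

0.4219

Σ(b_i − a_i)² = 109·8² + 199·12² = 35632.
Exponent = 2·124² / 35632 = 0.86304.
Bound = exp(−0.86304) = 0.42188.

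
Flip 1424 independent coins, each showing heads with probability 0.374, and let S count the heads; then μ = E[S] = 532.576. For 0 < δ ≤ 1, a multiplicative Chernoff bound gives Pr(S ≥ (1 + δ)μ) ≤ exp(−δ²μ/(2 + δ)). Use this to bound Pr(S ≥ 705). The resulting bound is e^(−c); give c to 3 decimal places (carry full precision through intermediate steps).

Write 705 = (1 + δ)μ, so δ = 705/532.576 − 1 = 0.3237547…
Then the exponent is δ²μ/(2 + δ) = (705 − μ)² / (μ·(2 + δ)) = 24.022796.

24.023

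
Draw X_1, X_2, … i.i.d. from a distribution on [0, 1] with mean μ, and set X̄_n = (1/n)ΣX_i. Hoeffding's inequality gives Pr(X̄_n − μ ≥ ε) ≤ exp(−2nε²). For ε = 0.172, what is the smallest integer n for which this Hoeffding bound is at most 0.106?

38

Require exp(−2nε²) ≤ 0.106, i.e. 2nε² ≥ ln(1/0.106) = 2.244316.
So n ≥ 2.244316 / (2·0.172²) = 37.931.
The smallest integer n is 38.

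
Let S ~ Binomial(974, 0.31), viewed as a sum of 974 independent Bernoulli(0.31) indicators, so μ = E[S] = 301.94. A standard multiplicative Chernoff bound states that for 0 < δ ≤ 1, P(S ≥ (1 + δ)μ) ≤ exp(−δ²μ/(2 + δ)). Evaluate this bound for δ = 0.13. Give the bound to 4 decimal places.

0.0911

Exponent = δ²μ/(2 + δ) = 0.13²·301.94/2.13 = 2.3957.
Bound = exp(−2.3957) = 0.09111.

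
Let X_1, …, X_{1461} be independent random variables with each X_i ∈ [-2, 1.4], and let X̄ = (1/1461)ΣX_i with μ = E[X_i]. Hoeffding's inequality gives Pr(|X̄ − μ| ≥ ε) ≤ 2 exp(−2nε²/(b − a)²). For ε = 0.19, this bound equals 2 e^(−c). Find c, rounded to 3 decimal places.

9.125

c = 2nε²/(b − a)² = 2·1461·0.19² / 3.4² = 9.1249.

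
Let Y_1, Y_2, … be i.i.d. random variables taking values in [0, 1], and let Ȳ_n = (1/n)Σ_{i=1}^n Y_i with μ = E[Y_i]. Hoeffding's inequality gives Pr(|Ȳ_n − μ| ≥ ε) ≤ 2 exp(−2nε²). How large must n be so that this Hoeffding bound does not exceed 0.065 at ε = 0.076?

297

Require 2·exp(−2nε²) ≤ 0.065, i.e. 2nε² ≥ ln(2/0.065) = 3.426515.
So n ≥ 3.426515 / (2·0.076²) = 296.617.
The smallest integer n is 297.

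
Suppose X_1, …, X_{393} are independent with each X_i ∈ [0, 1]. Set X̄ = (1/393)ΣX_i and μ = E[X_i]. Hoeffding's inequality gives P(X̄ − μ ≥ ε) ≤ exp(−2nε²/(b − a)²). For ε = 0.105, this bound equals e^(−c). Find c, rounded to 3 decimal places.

c = 2nε²/(b − a)² = 2·393·0.105² / 1² = 8.6656.

8.666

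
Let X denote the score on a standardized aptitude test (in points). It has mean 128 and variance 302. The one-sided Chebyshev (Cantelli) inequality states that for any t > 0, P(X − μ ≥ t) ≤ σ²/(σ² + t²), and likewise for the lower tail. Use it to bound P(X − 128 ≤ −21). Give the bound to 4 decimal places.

0.4065

Here σ² = 302 and t = 21, so σ² + t² = 743.
Cantelli's bound: 302/743 = 0.4065.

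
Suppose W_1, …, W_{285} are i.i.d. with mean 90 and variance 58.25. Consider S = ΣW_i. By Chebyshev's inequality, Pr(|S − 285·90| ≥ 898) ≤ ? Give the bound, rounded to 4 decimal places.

Var(S) = n·Var(W_i) = 285·58.25 = 16601.25.
Chebyshev: Pr(|S − 285·90| ≥ 898) ≤ Var(S)/898² = 16601.25/806404 = 0.0206.

0.0206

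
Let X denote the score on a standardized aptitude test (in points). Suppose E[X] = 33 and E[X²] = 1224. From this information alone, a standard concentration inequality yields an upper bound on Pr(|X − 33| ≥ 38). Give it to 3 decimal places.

0.093

The first two moments determine the variance, so Chebyshev's inequality is the sharpest standard bound available.
Var(X) = E[X²] − (E[X])² = 1224 − 1089 = 135.
Chebyshev's inequality: Pr(|X − μ| ≥ t) ≤ Var(X)/t² = 135/1444 = 0.0935.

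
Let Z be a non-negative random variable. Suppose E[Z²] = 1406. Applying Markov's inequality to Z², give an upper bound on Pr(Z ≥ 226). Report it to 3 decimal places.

Since Z ≥ 0, the event {Z ≥ 226} is the same as {Z² ≥ 51076}.
Markov's inequality applied to Z² gives Pr(Z² ≥ 51076) ≤ E[Z²]/51076 = 1406/51076 = 0.0275.

0.028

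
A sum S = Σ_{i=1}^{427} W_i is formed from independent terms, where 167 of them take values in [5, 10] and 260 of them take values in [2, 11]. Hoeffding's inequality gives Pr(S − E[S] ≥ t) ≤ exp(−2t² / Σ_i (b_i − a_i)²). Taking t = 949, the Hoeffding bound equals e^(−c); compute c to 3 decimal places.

71.377

Σ(b_i − a_i)² = 167·5² + 260·9² = 25235.
c = 2t² / 25235 = 2·949² / 25235 = 71.3771.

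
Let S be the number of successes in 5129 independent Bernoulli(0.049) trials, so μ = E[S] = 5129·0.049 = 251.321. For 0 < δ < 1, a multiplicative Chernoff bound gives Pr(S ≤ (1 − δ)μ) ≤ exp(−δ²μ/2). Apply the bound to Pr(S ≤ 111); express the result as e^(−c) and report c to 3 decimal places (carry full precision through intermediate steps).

39.173

Write 111 = (1 − δ)μ, so δ = 1 − 111/251.321 = 0.5583338…
Then the exponent is δ²μ/2 = (μ − 111)²/(2μ) = 39.172976.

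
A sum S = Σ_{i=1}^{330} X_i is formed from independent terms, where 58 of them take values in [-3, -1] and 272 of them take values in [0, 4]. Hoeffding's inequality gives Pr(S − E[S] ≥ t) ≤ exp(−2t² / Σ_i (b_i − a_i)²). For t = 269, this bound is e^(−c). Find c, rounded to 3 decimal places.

Σ(b_i − a_i)² = 58·2² + 272·4² = 4584.
c = 2t² / 4584 = 2·269² / 4584 = 31.5711.

31.571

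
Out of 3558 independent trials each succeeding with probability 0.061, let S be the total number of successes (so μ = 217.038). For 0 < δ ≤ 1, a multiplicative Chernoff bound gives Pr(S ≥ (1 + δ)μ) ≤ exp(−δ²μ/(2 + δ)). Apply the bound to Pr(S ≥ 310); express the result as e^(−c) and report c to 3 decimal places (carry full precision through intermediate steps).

16.397

Write 310 = (1 + δ)μ, so δ = 310/217.038 − 1 = 0.4283213…
Then the exponent is δ²μ/(2 + δ) = (310 − μ)² / (μ·(2 + δ)) = 16.397173.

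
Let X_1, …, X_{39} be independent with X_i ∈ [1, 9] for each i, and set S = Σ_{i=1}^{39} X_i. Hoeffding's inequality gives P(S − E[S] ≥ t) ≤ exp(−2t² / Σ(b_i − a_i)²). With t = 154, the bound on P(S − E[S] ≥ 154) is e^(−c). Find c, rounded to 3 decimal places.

19.003

Σ(b_i − a_i)² = 39·(8)² = 2496.
c = 2t²/2496 = 2·154²/2496 = 19.0032.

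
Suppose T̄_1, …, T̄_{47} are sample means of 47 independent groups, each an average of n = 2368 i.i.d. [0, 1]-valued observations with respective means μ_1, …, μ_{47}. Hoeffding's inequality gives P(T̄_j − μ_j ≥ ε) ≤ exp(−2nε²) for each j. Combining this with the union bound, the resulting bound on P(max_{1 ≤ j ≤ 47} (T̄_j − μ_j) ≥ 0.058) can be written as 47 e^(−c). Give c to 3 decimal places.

Union bound over the 47 events: P(max_{1 ≤ j ≤ 47} (T̄_j − μ_j) ≥ 0.058) ≤ 47·exp(−2nε²) = 47 exp(−2·2368·0.058²).
So c = 2·2368·0.058² = 15.9319.

15.932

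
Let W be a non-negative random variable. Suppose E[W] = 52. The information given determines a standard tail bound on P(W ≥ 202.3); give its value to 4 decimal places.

0.2570

Only the mean of a non-negative variable is known, so Markov's inequality is the applicable tail bound.
Markov's inequality: for a non-negative random variable, P(W ≥ a) ≤ E[W]/a.
Here E[W] = 52 and a = 202.3, so the bound is 52/202.3 = 0.2570.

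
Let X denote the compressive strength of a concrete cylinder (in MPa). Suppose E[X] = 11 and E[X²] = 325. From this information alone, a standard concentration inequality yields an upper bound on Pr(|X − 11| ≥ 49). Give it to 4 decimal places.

The first two moments determine the variance, so Chebyshev's inequality is the sharpest standard bound available.
Var(X) = E[X²] − (E[X])² = 325 − 121 = 204.
Chebyshev's inequality: Pr(|X − μ| ≥ t) ≤ Var(X)/t² = 204/2401 = 0.0850.

0.0850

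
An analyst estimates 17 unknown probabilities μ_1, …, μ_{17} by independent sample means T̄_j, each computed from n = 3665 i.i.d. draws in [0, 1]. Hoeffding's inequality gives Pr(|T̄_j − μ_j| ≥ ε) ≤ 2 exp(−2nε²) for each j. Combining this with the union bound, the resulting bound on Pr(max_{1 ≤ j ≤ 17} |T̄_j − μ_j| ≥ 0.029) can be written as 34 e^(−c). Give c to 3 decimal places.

Union bound over the 17 events: Pr(max_{1 ≤ j ≤ 17} |T̄_j − μ_j| ≥ 0.029) ≤ 17·2·exp(−2nε²) = 34 exp(−2·3665·0.029²).
So c = 2·3665·0.029² = 6.1645.

6.165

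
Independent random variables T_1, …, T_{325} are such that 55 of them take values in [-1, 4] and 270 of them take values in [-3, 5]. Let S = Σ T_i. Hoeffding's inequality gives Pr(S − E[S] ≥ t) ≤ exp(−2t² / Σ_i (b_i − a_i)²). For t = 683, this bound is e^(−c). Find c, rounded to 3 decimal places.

50.012

Σ(b_i − a_i)² = 55·5² + 270·8² = 18655.
c = 2t² / 18655 = 2·683² / 18655 = 50.0122.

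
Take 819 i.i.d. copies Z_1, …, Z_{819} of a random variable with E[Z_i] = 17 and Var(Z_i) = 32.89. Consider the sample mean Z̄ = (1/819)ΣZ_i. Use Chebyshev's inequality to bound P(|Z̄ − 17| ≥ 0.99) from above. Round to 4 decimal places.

Var(Z̄) = Var(Z_i)/n = 32.89/819 = 0.040159.
Chebyshev: P(|Z̄ − 17| ≥ 0.99) ≤ Var(Z̄)/(0.99)² = 32.89/(819·0.99²) = 0.0410.

0.0410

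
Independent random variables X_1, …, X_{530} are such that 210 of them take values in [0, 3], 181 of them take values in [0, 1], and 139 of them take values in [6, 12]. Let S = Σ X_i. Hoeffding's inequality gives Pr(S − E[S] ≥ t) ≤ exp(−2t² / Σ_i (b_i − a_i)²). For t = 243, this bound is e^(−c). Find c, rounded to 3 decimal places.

Σ(b_i − a_i)² = 210·3² + 181·1² + 139·6² = 7075.
c = 2t² / 7075 = 2·243² / 7075 = 16.6923.

16.692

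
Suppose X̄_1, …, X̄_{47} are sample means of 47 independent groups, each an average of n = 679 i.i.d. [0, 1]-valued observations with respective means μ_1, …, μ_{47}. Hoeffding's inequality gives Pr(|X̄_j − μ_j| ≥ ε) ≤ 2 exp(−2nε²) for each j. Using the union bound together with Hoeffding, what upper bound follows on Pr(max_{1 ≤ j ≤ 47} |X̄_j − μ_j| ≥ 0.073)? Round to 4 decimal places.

Per-experiment Hoeffding bound: 2·exp(−2·679·0.073²) = 2·exp(−7.23678) = 0.0014392.
Union bound over 47 events: 47·0.0014392 = 0.06764.

0.0676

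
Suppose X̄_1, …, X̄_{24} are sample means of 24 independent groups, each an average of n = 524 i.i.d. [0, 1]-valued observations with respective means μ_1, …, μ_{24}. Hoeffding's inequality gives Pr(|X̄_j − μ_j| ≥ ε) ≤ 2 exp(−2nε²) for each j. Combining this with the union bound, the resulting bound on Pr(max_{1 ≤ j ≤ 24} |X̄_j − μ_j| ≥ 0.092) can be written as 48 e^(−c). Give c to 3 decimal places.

8.870

Union bound over the 24 events: Pr(max_{1 ≤ j ≤ 24} |X̄_j − μ_j| ≥ 0.092) ≤ 24·2·exp(−2nε²) = 48 exp(−2·524·0.092²).
So c = 2·524·0.092² = 8.8703.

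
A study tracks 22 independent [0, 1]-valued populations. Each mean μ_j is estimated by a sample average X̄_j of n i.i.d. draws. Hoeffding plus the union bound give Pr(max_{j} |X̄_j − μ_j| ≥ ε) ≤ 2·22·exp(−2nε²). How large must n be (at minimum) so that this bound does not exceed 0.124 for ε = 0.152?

Need 2·22·exp(−2nε²) ≤ 0.124, i.e. exp(−2nε²) ≤ 0.124/44.
So 2nε² ≥ ln(44/0.124) = 5.871663.
Hence n ≥ 5.871663/(2·0.152²) = 127.070.
The smallest integer n is 128.

128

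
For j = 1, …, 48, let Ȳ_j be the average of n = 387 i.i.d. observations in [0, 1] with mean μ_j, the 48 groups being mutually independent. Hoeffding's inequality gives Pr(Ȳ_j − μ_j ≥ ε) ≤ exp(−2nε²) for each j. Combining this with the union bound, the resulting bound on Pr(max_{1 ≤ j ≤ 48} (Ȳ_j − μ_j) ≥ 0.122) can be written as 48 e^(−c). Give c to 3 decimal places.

Union bound over the 48 events: Pr(max_{1 ≤ j ≤ 48} (Ȳ_j − μ_j) ≥ 0.122) ≤ 48·exp(−2nε²) = 48 exp(−2·387·0.122²).
So c = 2·387·0.122² = 11.5202.

11.520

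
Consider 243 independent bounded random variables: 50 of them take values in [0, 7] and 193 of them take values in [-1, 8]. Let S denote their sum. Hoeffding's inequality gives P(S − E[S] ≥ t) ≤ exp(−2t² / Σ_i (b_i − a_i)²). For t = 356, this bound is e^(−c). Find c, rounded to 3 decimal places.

Σ(b_i − a_i)² = 50·7² + 193·9² = 18083.
c = 2t² / 18083 = 2·356² / 18083 = 14.0171.

14.017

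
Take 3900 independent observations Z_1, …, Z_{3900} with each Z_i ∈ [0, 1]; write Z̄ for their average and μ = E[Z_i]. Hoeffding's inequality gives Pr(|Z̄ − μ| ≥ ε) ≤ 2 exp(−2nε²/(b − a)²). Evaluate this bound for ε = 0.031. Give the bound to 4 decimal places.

0.0011

Exponent: 2nε²/(b − a)² = 2·3900·0.031² / 1² = 7.49580.
Bound = 2·exp(−7.49580) = 0.00111.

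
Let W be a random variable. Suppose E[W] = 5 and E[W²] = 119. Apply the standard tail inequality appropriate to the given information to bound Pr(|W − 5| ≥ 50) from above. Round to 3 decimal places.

The first two moments determine the variance, so Chebyshev's inequality is the sharpest standard bound available.
Var(W) = E[W²] − (E[W])² = 119 − 25 = 94.
Chebyshev's inequality: Pr(|W − μ| ≥ t) ≤ Var(W)/t² = 94/2500 = 0.0376.

0.038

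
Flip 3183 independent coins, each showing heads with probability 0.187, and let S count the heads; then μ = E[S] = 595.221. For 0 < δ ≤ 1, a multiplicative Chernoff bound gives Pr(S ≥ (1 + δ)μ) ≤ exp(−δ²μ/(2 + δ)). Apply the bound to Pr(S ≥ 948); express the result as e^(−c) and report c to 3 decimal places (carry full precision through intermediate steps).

Write 948 = (1 + δ)μ, so δ = 948/595.221 − 1 = 0.5926857…
Then the exponent is δ²μ/(2 + δ) = (948 − μ)² / (μ·(2 + δ)) = 80.644978.

80.645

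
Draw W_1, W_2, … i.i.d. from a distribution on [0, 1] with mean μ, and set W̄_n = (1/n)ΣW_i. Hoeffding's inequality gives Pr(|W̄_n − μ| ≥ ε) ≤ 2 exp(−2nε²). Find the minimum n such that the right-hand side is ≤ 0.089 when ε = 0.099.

159

Require 2·exp(−2nε²) ≤ 0.089, i.e. 2nε² ≥ ln(2/0.089) = 3.112266.
So n ≥ 3.112266 / (2·0.099²) = 158.773.
The smallest integer n is 159.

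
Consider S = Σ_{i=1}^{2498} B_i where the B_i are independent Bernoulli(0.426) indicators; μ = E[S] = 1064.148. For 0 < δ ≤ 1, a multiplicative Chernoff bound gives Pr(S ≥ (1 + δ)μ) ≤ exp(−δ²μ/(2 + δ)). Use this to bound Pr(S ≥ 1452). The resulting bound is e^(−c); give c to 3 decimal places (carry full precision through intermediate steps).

Write 1452 = (1 + δ)μ, so δ = 1452/1064.148 − 1 = 0.3644719…
Then the exponent is δ²μ/(2 + δ) = (1452 − μ)² / (μ·(2 + δ)) = 59.785503.

59.786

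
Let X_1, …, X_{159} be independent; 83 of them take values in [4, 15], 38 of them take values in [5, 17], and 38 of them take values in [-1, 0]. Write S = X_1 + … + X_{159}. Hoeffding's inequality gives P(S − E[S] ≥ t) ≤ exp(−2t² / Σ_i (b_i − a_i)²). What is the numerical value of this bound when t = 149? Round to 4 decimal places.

Σ(b_i − a_i)² = 83·11² + 38·12² + 38·1² = 15553.
Exponent = 2·149² / 15553 = 2.85488.
Bound = exp(−2.85488) = 0.05756.

0.0576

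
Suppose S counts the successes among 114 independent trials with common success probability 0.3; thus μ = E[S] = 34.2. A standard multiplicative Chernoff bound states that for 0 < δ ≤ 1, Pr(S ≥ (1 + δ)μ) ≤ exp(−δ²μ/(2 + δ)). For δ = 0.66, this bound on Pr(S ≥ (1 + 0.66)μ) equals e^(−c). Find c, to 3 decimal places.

c = δ²μ/(2 + δ) = 0.66²·34.2/(2 + 0.66) = 5.6006.

5.601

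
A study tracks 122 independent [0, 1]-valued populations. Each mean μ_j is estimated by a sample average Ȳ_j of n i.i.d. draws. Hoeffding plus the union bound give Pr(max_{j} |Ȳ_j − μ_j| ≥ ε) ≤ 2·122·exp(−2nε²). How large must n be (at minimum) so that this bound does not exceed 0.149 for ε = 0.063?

Need 2·122·exp(−2nε²) ≤ 0.149, i.e. exp(−2nε²) ≤ 0.149/244.
So 2nε² ≥ ln(244/0.149) = 7.400977.
Hence n ≥ 7.400977/(2·0.063²) = 932.348.
The smallest integer n is 933.

933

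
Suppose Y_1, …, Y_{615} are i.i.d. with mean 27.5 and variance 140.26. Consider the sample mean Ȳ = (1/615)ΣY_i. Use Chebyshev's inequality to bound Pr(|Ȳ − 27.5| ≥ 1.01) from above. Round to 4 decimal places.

Var(Ȳ) = Var(Y_i)/n = 140.26/615 = 0.22807.
Chebyshev: Pr(|Ȳ − 27.5| ≥ 1.01) ≤ Var(Ȳ)/(1.01)² = 140.26/(615·1.01²) = 0.2236.

0.2236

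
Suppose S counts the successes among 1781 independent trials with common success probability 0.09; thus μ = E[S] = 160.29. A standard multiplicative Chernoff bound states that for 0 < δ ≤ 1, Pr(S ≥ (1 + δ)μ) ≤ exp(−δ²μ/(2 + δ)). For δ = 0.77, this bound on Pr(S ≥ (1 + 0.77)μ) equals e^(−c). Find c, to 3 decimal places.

34.309

c = δ²μ/(2 + δ) = 0.77²·160.29/(2 + 0.77) = 34.3090.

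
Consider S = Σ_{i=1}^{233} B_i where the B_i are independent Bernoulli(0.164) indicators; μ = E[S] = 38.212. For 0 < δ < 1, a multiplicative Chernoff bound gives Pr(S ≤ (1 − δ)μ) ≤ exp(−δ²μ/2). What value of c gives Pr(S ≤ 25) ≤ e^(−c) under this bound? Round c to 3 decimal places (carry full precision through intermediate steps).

Write 25 = (1 − δ)μ, so δ = 1 − 25/38.212 = 0.3457553…
Then the exponent is δ²μ/2 = (μ − 25)²/(2μ) = 2.284059.

2.284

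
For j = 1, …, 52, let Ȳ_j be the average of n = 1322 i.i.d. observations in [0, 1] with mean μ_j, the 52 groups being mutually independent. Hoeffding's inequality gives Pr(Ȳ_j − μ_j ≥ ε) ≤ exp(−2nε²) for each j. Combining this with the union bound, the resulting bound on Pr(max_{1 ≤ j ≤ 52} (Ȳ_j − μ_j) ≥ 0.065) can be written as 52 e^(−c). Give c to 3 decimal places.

11.171

Union bound over the 52 events: Pr(max_{1 ≤ j ≤ 52} (Ȳ_j − μ_j) ≥ 0.065) ≤ 52·exp(−2nε²) = 52 exp(−2·1322·0.065²).
So c = 2·1322·0.065² = 11.1709.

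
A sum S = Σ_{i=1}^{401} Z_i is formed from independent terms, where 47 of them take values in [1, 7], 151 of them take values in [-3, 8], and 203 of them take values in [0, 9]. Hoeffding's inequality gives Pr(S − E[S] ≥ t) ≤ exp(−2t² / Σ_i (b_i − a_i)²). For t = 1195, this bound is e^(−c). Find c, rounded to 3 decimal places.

78.450

Σ(b_i − a_i)² = 47·6² + 151·11² + 203·9² = 36406.
c = 2t² / 36406 = 2·1195² / 36406 = 78.4500.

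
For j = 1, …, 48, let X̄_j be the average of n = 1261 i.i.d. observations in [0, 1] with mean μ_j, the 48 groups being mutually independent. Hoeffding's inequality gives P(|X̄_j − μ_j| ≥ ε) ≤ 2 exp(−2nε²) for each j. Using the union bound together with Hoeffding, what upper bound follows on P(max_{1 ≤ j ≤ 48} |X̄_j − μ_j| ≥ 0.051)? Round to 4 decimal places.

Per-experiment Hoeffding bound: 2·exp(−2·1261·0.051²) = 2·exp(−6.55972) = 0.0028326.
Union bound over 48 events: 48·0.0028326 = 0.13596.

0.1360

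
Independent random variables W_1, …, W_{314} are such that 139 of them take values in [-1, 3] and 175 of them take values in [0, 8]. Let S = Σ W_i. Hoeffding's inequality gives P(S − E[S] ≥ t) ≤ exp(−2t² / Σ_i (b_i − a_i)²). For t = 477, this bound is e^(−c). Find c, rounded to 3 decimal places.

33.899

Σ(b_i − a_i)² = 139·4² + 175·8² = 13424.
c = 2t² / 13424 = 2·477² / 13424 = 33.8988.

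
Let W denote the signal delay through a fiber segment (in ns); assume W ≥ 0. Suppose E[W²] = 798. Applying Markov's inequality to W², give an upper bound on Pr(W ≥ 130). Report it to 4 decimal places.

0.0472

Since W ≥ 0, the event {W ≥ 130} is the same as {W² ≥ 16900}.
Markov's inequality applied to W² gives Pr(W² ≥ 16900) ≤ E[W²]/16900 = 798/16900 = 0.0472.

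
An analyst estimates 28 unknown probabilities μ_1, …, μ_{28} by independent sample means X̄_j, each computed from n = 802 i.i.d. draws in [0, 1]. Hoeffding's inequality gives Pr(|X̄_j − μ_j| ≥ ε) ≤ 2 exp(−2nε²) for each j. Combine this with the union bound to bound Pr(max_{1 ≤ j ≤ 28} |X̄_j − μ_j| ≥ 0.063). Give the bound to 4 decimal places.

0.0962

Per-experiment Hoeffding bound: 2·exp(−2·802·0.063²) = 2·exp(−6.36628) = 0.0034371.
Union bound over 28 events: 28·0.0034371 = 0.09624.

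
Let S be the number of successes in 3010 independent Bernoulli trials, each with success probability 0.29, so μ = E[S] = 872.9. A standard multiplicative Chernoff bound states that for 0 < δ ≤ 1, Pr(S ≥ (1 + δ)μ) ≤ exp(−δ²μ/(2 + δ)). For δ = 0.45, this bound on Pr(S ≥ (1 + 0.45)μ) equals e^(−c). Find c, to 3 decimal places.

c = δ²μ/(2 + δ) = 0.45²·872.9/(2 + 0.45) = 72.1479.

72.148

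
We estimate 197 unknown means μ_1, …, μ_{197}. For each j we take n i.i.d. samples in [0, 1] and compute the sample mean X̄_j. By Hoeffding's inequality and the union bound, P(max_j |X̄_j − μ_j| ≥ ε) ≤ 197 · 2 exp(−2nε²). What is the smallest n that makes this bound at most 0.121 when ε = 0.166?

Need 2·197·exp(−2nε²) ≤ 0.121, i.e. exp(−2nε²) ≤ 0.121/394.
So 2nε² ≥ ln(394/0.121) = 8.088316.
Hence n ≥ 8.088316/(2·0.166²) = 146.761.
The smallest integer n is 147.

147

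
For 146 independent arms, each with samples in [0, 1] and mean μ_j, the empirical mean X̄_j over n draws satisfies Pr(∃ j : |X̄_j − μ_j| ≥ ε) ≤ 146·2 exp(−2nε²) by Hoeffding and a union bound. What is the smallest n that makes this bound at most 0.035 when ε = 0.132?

Need 2·146·exp(−2nε²) ≤ 0.035, i.e. exp(−2nε²) ≤ 0.035/292.
So 2nε² ≥ ln(292/0.035) = 9.029161.
Hence n ≥ 9.029161/(2·0.132²) = 259.101.
The smallest integer n is 260.

260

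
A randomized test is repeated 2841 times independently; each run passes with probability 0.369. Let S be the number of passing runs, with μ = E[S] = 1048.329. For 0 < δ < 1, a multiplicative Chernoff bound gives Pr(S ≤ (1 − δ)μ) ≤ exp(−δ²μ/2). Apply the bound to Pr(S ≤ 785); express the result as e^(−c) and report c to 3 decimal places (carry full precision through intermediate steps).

Write 785 = (1 − δ)μ, so δ = 1 − 785/1048.329 = 0.2511893…
Then the exponent is δ²μ/2 = (μ − 785)²/(2μ) = 33.072710.

33.073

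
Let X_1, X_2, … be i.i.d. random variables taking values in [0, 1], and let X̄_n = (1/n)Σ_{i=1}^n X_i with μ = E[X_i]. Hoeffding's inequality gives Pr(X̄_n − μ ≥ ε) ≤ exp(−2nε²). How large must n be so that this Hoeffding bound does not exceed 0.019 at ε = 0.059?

Require exp(−2nε²) ≤ 0.019, i.e. 2nε² ≥ ln(1/0.019) = 3.963316.
So n ≥ 3.963316 / (2·0.059²) = 569.278.
The smallest integer n is 570.

570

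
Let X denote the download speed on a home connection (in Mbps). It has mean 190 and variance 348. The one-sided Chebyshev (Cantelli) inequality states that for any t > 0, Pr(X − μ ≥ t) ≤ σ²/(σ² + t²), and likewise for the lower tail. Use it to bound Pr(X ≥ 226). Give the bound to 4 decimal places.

Here σ² = 348 and t = 36, so σ² + t² = 1644.
Cantelli's bound: 348/1644 = 0.2117.

0.2117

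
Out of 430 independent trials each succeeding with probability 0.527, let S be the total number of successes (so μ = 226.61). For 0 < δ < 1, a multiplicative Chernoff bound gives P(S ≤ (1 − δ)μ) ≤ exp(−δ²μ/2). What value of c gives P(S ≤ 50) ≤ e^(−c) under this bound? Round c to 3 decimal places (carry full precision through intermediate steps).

68.821

Write 50 = (1 − δ)μ, so δ = 1 − 50/226.61 = 0.7793566…
Then the exponent is δ²μ/2 = (μ − 50)²/(2μ) = 68.821085.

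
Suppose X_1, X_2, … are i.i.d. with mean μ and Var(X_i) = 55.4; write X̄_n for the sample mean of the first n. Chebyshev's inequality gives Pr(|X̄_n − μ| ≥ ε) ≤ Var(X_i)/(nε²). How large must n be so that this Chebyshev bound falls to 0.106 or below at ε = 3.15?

Require 55.4/(n·3.15²) ≤ 0.106, i.e. n ≥ 55.4/(0.106·3.15²) = 52.672.
The smallest integer n is 53.

53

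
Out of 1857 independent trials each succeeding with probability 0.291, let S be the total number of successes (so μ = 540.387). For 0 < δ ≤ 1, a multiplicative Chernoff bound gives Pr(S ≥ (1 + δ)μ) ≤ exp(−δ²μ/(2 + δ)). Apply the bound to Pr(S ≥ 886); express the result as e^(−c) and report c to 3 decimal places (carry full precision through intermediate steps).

Write 886 = (1 + δ)μ, so δ = 886/540.387 − 1 = 0.6395657…
Then the exponent is δ²μ/(2 + δ) = (886 − μ)² / (μ·(2 + δ)) = 83.741892.

83.742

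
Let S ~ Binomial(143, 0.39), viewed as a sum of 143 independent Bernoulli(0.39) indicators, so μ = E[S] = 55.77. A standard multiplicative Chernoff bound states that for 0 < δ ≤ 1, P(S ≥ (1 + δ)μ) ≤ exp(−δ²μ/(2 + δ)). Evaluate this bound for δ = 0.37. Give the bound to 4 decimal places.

0.0399

Exponent = δ²μ/(2 + δ) = 0.37²·55.77/2.37 = 3.2215.
Bound = exp(−3.2215) = 0.03990.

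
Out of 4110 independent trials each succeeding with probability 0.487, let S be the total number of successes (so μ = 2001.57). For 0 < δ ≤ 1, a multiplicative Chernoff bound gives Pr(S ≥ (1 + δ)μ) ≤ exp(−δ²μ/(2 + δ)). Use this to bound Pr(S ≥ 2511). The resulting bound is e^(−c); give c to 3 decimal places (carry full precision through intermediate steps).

Write 2511 = (1 + δ)μ, so δ = 2511/2001.57 − 1 = 0.2545152…
Then the exponent is δ²μ/(2 + δ) = (2511 − μ)² / (μ·(2 + δ)) = 57.510227.

57.510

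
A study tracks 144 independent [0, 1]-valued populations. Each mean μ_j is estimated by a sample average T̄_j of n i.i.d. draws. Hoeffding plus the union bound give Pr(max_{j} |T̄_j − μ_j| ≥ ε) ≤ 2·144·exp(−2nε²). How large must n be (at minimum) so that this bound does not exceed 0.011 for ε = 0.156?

Need 2·144·exp(−2nε²) ≤ 0.011, i.e. exp(−2nε²) ≤ 0.011/288.
So 2nε² ≥ ln(288/0.011) = 10.172820.
Hence n ≥ 10.172820/(2·0.156²) = 209.008.
The smallest integer n is 210.

210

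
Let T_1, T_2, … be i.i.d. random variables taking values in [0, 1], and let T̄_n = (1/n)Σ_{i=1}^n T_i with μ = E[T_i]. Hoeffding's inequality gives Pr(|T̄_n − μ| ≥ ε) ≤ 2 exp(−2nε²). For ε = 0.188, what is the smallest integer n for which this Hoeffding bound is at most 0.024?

Require 2·exp(−2nε²) ≤ 0.024, i.e. 2nε² ≥ ln(2/0.024) = 4.422849.
So n ≥ 4.422849 / (2·0.188²) = 62.569.
The smallest integer n is 63.

63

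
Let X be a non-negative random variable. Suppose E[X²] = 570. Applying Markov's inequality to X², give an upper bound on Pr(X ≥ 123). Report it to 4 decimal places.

0.0377

Since X ≥ 0, the event {X ≥ 123} is the same as {X² ≥ 15129}.
Markov's inequality applied to X² gives Pr(X² ≥ 15129) ≤ E[X²]/15129 = 570/15129 = 0.0377.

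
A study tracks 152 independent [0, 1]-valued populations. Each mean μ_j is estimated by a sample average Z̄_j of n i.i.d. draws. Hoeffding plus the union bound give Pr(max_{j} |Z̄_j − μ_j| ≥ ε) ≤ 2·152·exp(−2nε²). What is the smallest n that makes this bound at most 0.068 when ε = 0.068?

909

Need 2·152·exp(−2nε²) ≤ 0.068, i.e. exp(−2nε²) ≤ 0.068/304.
So 2nε² ≥ ln(304/0.068) = 8.405275.
Hence n ≥ 8.405275/(2·0.068²) = 908.875.
The smallest integer n is 909.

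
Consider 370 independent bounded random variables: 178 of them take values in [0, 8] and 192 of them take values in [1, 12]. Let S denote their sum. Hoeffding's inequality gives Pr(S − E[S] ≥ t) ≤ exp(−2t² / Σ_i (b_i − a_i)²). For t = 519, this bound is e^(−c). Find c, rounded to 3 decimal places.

Σ(b_i − a_i)² = 178·8² + 192·11² = 34624.
c = 2t² / 34624 = 2·519² / 34624 = 15.5592.

15.559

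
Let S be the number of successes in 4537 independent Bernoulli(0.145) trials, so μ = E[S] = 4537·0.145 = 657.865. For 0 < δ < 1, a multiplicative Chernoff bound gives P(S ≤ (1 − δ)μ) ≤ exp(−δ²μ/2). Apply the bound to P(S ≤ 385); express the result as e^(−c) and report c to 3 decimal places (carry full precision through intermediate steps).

56.589

Write 385 = (1 − δ)μ, so δ = 1 − 385/657.865 = 0.4147735…
Then the exponent is δ²μ/2 = (μ − 385)²/(2μ) = 56.588592.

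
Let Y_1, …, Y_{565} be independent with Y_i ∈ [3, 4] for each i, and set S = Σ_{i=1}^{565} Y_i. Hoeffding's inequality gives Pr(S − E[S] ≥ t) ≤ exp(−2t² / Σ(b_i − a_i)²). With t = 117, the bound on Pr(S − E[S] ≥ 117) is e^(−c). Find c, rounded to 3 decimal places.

Σ(b_i − a_i)² = 565·(1)² = 565.
c = 2t²/565 = 2·117²/565 = 48.4566.

48.457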